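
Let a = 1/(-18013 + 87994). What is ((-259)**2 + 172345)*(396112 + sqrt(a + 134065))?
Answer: 94839511712 + 239426*sqrt(656561935567446)/69981 ≈ 9.4927e+10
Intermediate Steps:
a = 1/69981 ≈ 1.4290e-5
((-259)**2 + 172345)*(396112 + sqrt(a + 134065)) = ((-259)**2 + 172345)*(396112 + sqrt(1/69981 + 134065)) = (67081 + 172345)*(396112 + sqrt(9382002766/69981)) = 239426*(396112 + sqrt(656561935567446)/69981) = 94839511712 + 239426*sqrt(656561935567446)/69981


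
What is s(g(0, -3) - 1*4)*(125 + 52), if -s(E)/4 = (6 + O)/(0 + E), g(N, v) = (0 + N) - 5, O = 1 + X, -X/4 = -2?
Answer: 1180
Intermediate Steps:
X = 8 (X = -4*(-2) = 8)
O = 9 (O = 1 + 8 = 9)
g(N, v) = -5 + N (g(N, v) = N - 5 = -5 + N)
s(E) = -60/E (s(E) = -4*(6 + 9)/(0 + E) = -60/E)
s(g(0, -3) - 1*4)*(125 + 52) = (-60/((-5 + 0) - 1*4))*(125 + 52) = -60/(-5 - 4)*177 = -60/(-9)*177 = -60*(-⅑)*177 = (20/3)*177 = 1180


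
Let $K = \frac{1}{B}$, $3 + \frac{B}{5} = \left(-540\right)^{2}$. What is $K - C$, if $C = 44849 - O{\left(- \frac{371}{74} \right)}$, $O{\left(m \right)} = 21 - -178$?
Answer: $- \frac{65099030249}{1457985} \approx -44650.0$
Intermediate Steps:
$O{\left(m \right)} = 199$ ($O{\left(m \right)} = 21 + 178 = 199$)
$B = 1457985$ ($B = -15 + 5 \left(-540\right)^{2} = -15 + 5 \cdot 291600 = -15 + 1458000 = 1457985$)
$K = \frac{1}{1457985} \approx 6.8588 \cdot 10^{-7}$
$C = 44650$ ($C = 44849 - 199 = 44650$)
$K - C = \frac{1}{1457985} - 44650 = - \frac{65099030249}{1457985}$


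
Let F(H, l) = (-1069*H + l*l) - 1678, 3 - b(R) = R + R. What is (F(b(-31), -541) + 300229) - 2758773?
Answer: -2237026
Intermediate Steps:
b(R) = 3 - 2*R (b(R) = 3 - (R + R) = 3 - 2*R)
F(H, l) = -1678 + l**2 - 1069*H (F(H, l) = (-1069*H + l**2) - 1678 = (l**2 - 1069*H) - 1678 = -1678 + l**2 - 1069*H)
(F(b(-31), -541) + 300229) - 2758773 = ((-1678 + (-541)**2 - 1069*(3 - 2*(-31))) + 300229) - 2758773 = ((-1678 + 292681 - 1069*(3 + 62)) + 300229) - 2758773 = ((-1678 + 292681 - 1069*65) + 300229) - 2758773 = ((-1678 + 292681 - 69485) + 300229) - 2758773 = (221518 + 300229) - 2758773 = 521747 - 2758773 = -2237026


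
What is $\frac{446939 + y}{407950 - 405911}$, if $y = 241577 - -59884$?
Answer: $\frac{748400}{2039} \approx 367.04$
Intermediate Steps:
$y = 301461$ ($y = 241577 + 59884 = 301461$)
$\frac{446939 + y}{407950 - 405911} = \frac{446939 + 301461}{407950 - 405911} = \frac{748400}{2039}$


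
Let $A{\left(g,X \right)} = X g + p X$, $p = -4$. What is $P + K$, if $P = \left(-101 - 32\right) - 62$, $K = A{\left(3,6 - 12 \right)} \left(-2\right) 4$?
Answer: $-243$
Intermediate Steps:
$A{\left(g,X \right)} = - 4 X + X g$ ($A{\left(g,X \right)} = X g - 4 X = - 4 X + X g$)
$K = -48$ ($K = \left(6 - 12\right) \left(-4 + 3\right) \left(-2\right) 4 = \left(6 - 12\right) \left(-1\right) \left(-2\right) 4 = \left(-6\right) \left(-1\right) \left(-2\right) 4 = 6 \left(-2\right) 4 = \left(-12\right) 4 = -48$)
$P = -195$ ($P = -133 - 62 = -195$)
$P + K = -195 - 48 = -243$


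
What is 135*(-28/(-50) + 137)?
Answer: 92853/5 ≈ 18571.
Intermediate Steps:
135*(-28/(-50) + 137) = 135*(-28*(-1/50) + 137) = 135*(14/25 + 137) = 135*(3439/25) = 92853/5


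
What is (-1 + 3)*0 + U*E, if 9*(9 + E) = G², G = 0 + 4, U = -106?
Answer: 6890/9 ≈ 765.56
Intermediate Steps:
G = 4
E = -65/9 (E = -9 + (⅑)*4² = -9 + (⅑)*16 = -9 + 16/9 = -65/9 ≈ -7.2222)
(-1 + 3)*0 + U*E = (-1 + 3)*0 - 106*(-65/9) = 2*0 + 6890/9 = 0 + 6890/9 = 6890/9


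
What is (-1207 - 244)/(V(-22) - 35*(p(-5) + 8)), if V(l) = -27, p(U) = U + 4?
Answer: 1451/272 ≈ 5.3346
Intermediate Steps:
p(U) = 4 + U
(-1207 - 244)/(V(-22) - 35*(p(-5) + 8)) = (-1207 - 244)/(-27 - 35*((4 - 5) + 8)) = -1451/(-27 - 35*(-1 + 8)) = -1451/(-27 - 35*7) = -1451/(-27 - 245) = -1451/(-272) = -1451*(-1/272) = 1451/272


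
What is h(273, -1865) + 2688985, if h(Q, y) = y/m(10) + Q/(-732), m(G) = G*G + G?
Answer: 7217189233/2684 ≈ 2.6890e+6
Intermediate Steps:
m(G) = G + G² (m(G) = G² + G = G + G²)
h(Q, y) = -Q/732 + y/110 (h(Q, y) = y/((10*(1 + 10))) + Q/(-732) = y/((10*11)) + Q*(-1/732) = y/110 - Q/732 = -Q/732 + y/110)
h(273, -1865) + 2688985 = (-1/732*273 + (1/110)*(-1865)) + 2688985 = (-91/244 - 373/22) + 2688985 = -46507/2684 + 2688985 = 7217189233/2684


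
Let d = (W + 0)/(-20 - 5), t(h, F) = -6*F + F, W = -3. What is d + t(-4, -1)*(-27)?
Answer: -3372/25 ≈ -134.88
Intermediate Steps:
t(h, F) = -5*F
d = 3/25 (d = (-3 + 0)/(-20 - 5) = -3/(-25) = -3*(-1/25) = 3/25 ≈ 0.12000)
d + t(-4, -1)*(-27) = 3/25 - 5*(-1)*(-27) = 3/25 + 5*(-27) = 3/25 - 135 = -3372/25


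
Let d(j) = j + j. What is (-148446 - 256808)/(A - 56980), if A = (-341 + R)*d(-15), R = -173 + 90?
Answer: 202627/22130 ≈ 9.1562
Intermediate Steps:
R = -83
d(j) = 2*j
A = 12720 (A = (-341 - 83)*(2*(-15)) = -424*(-30) = 12720)
(-148446 - 256808)/(A - 56980) = (-148446 - 256808)/(12720 - 56980) = -405254/(-44260) = -405254*(-1/44260) = 202627/22130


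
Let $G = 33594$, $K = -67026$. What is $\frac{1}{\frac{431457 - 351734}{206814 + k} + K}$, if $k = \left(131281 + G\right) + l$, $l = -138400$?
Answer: $- \frac{4761}{319109159} \approx -1.492 \cdot 10^{-5}$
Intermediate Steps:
$k = 26475$ ($k = \left(131281 + 33594\right) - 138400 = 164875 - 138400 = 26475$)
$\frac{1}{\frac{431457 - 351734}{206814 + k} + K} = \frac{1}{\frac{431457 - 351734}{206814 + 26475} - 67026} = \frac{1}{\frac{79723}{233289} - 67026} = \frac{1}{79723 \cdot \frac{1}{233289} - 67026} = \frac{1}{\frac{1627}{4761} - 67026} = \frac{1}{- \frac{319109159}{4761}} = - \frac{4761}{319109159}$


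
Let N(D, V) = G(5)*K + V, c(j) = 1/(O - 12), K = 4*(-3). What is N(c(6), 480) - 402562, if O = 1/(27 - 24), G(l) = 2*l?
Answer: -402202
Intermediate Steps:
O = ⅓ (O = 1/3 = ⅓ ≈ 0.33333)
K = -12
c(j) = -3/35 (c(j) = 1/(⅓ - 12) = 1/(-35/3) = -3/35)
N(D, V) = -120 + V (N(D, V) = (2*5)*(-12) + V = 10*(-12) + V = -120 + V)
N(c(6), 480) - 402562 = (-120 + 480) - 402562 = 360 - 402562 = -402202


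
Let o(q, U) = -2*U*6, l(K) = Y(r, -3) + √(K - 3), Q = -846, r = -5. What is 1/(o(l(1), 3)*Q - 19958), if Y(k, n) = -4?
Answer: 1/10498 ≈ 9.5256e-5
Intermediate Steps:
l(K) = -4 + √(-3 + K) (l(K) = -4 + √(K - 3) = -4 + √(-3 + K))
o(q, U) = -12*U
1/(o(l(1), 3)*Q - 19958) = 1/(-12*3*(-846) - 19958) = 1/(-36*(-846) - 19958) = 1/(30456 - 19958) = 1/10498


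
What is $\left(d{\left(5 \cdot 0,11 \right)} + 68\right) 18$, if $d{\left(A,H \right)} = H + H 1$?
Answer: $1620$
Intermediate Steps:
$d{\left(A,H \right)} = 2 H$ ($d{\left(A,H \right)} = H + H = 2 H$)
$\left(d{\left(5 \cdot 0,11 \right)} + 68\right) 18 = \left(2 \cdot 11 + 68\right) 18 = \left(22 + 68\right) 18 = 90 \cdot 18 = 1620$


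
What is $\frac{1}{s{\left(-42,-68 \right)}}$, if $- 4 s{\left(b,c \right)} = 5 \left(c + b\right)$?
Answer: $\frac{2}{275} \approx 0.0072727$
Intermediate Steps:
$s{\left(b,c \right)} = - \frac{5 b}{4} - \frac{5 c}{4}$ ($s{\left(b,c \right)} = - \frac{5 \left(c + b\right)}{4} = - \frac{5 \left(b + c\right)}{4} = - \frac{5 b + 5 c}{4} = - \frac{5 b}{4} - \frac{5 c}{4}$)
$\frac{1}{s{\left(-42,-68 \right)}} = \frac{1}{\left(- \frac{5}{4}\right) \left(-42\right) - -85} = \frac{1}{\frac{105}{2} + 85} = \frac{1}{\frac{275}{2}} = \frac{2}{275}$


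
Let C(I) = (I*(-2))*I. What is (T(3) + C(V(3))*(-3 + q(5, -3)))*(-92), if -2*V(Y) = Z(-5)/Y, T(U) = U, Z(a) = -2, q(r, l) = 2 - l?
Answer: -2116/9 ≈ -235.11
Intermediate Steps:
V(Y) = 1/Y (V(Y) = -(-1)/Y = 1/Y)
C(I) = -2*I² (C(I) = (-2*I)*I = -2*I²)
(T(3) + C(V(3))*(-3 + q(5, -3)))*(-92) = (3 + (-2*(1/3)²)*(-3 + (2 - 1*(-3))))*(-92) = (3 + (-2*(⅓)²)*(-3 + (2 + 3)))*(-92) = (3 + (-2*⅑)*(-3 + 5))*(-92) = (3 - 2/9*2)*(-92) = (3 - 4/9)*(-92) = (23/9)*(-92) = -2116/9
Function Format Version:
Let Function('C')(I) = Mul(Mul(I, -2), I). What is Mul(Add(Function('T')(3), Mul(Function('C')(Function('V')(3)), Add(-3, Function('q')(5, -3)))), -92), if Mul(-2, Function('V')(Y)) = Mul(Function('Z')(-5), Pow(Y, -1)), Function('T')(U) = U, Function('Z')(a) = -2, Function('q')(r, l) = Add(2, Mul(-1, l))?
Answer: Rational(-2116, 9) ≈ -235.11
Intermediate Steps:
Function('V')(Y) = Pow(Y, -1) (Function('V')(Y) = Mul(Rational(-1, 2), Mul(-2, Pow(Y, -1))) = Pow(Y, -1))
Function('C')(I) = Mul(-2, Pow(I, 2)) (Function('C')(I) = Mul(Mul(-2, I), I) = Mul(-2, Pow(I, 2)))
Mul(Add(Function('T')(3), Mul(Function('C')(Function('V')(3)), Add(-3, Function('q')(5, -3)))), -92) = Mul(Add(3, Mul(Mul(-2, Pow(Pow(3, -1), 2)), Add(-3, Add(2, Mul(-1, -3))))), -92) = Mul(Add(3, Mul(Mul(-2, Pow(Rational(1, 3), 2)), Add(-3, Add(2, 3)))), -92) = Mul(Add(3, Mul(Mul(-2, Rational(1, 9)), Add(-3, 5))), -92) = Mul(Add(3, Mul(Rational(-2, 9), 2)), -92) = Mul(Add(3, Rational(-4, 9)), -92) = Mul(Rational(23, 9), -92) = Rational(-2116, 9)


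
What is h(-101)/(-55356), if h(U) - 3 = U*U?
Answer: -2551/13839 ≈ -0.18433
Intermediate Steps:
h(U) = 3 + U**2 (h(U) = 3 + U*U = 3 + U**2)
h(-101)/(-55356) = (3 + (-101)**2)/(-55356) = (3 + 10201)*(-1/55356) = 10204*(-1/55356) = -2551/13839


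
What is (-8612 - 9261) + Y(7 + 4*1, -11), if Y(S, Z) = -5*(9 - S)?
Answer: -17863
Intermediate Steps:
Y(S, Z) = -45 + 5*S
(-8612 - 9261) + Y(7 + 4*1, -11) = (-8612 - 9261) + (-45 + 5*(7 + 4*1)) = -17873 + (-45 + 5*(7 + 4)) = -17873 + (-45 + 5*11) = -17873 + (-45 + 55) = -17873 + 10 = -17863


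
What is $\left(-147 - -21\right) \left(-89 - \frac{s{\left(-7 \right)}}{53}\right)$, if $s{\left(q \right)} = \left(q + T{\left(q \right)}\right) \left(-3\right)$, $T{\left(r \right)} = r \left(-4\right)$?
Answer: $\frac{586404}{53} \approx 11064.0$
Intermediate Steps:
$T{\left(r \right)} = - 4 r$
$s{\left(q \right)} = 9 q$ ($s{\left(q \right)} = \left(q - 4 q\right) \left(-3\right) = - 3 q \left(-3\right) = 9 q$)
$\left(-147 - -21\right) \left(-89 - \frac{s{\left(-7 \right)}}{53}\right) = \left(-147 - -21\right) \left(-89 - \frac{9 \left(-7\right)}{53}\right) = \left(-147 + 21\right) \left(-89 - \left(-63\right) \frac{1}{53}\right) = - 126 \left(-89 - - \frac{63}{53}\right) = - 126 \left(-89 + \frac{63}{53}\right) = \left(-126\right) \left(- \frac{4654}{53}\right) = \frac{586404}{53}$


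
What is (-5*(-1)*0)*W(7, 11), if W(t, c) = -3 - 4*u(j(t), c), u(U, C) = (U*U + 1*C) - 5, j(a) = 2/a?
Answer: 0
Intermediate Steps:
u(U, C) = -5 + C + U**2 (u(U, C) = (U**2 + C) - 5 = (C + U**2) - 5 = -5 + C + U**2)
W(t, c) = 17 - 16/t**2 - 4*c (W(t, c) = -3 - 4*(-5 + c + (2/t)**2) = -3 - 4*(-5 + c + 4/t**2) = -3 + (20 - 16/t**2 - 4*c) = 17 - 16/t**2 - 4*c)
(-5*(-1)*0)*W(7, 11) = (-5*(-1)*0)*(17 - 16/7**2 - 4*11) = (5*0)*(17 - 16*1/49 - 44) = 0*(17 - 16/49 - 44) = 0*(-1339/49) = 0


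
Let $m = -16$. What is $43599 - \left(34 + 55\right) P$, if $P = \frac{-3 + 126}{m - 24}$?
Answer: $\frac{1754907}{40} \approx 43873.0$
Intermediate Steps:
$P = - \frac{123}{40}$ ($P = \frac{-3 + 126}{-16 - 24} = \frac{123}{-40} = 123 \left(- \frac{1}{40}\right) = - \frac{123}{40} \approx -3.075$)
$43599 - \left(34 + 55\right) P = 43599 - \left(34 + 55\right) \left(- \frac{123}{40}\right) = 43599 - 89 \left(- \frac{123}{40}\right) = 43599 - - \frac{10947}{40} = 43599 + \frac{10947}{40} = \frac{1754907}{40}$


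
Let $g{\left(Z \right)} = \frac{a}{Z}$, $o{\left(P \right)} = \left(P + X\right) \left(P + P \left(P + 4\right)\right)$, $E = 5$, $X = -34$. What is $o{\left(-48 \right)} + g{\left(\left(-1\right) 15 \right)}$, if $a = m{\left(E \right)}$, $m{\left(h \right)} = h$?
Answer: $- \frac{507745}{3} \approx -1.6925 \cdot 10^{5}$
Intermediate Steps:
$a = 5$
$o{\left(P \right)} = \left(-34 + P\right) \left(P + P \left(4 + P\right)\right)$ ($o{\left(P \right)} = \left(P - 34\right) \left(P + P \left(P + 4\right)\right) = \left(-34 + P\right) \left(P + P \left(4 + P\right)\right)$)
$g{\left(Z \right)} = \frac{5}{Z}$
$o{\left(-48 \right)} + g{\left(\left(-1\right) 15 \right)} = - 48 \left(-170 + \left(-48\right)^{2} - -1392\right) + \frac{5}{\left(-1\right) 15} = - 48 \left(-170 + 2304 + 1392\right) + \frac{5}{-15} = \left(-48\right) 3526 + 5 \left(- \frac{1}{15}\right) = -169248 - \frac{1}{3} = - \frac{507745}{3}$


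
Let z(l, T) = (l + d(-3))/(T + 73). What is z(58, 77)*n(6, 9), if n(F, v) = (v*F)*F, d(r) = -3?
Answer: 594/5 ≈ 118.80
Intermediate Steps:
z(l, T) = (-3 + l)/(73 + T) (z(l, T) = (l - 3)/(T + 73) = (-3 + l)/(73 + T))
n(F, v) = v*F**2 (n(F, v) = (F*v)*F = v*F**2)
z(58, 77)*n(6, 9) = ((-3 + 58)/(73 + 77))*(9*6**2) = (55/150)*(9*36) = ((1/150)*55)*324 = (11/30)*324 = 594/5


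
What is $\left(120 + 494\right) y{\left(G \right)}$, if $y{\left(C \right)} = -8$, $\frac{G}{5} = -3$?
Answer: $-4912$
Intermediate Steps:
$G = -15$ ($G = 5 \left(-3\right) = -15$)
$\left(120 + 494\right) y{\left(G \right)} = \left(120 + 494\right) \left(-8\right) = 614 \left(-8\right) = -4912$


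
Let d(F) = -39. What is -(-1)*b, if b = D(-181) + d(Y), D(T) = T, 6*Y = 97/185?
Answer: -220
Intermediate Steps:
Y = 97/1110 (Y = (97/185)/6 = (97*(1/185))/6 = (⅙)*(97/185) = 97/1110 ≈ 0.087387)
b = -220 (b = -181 - 39 = -220)
-(-1)*b = -(-1)*(-220) = -1*220 = -220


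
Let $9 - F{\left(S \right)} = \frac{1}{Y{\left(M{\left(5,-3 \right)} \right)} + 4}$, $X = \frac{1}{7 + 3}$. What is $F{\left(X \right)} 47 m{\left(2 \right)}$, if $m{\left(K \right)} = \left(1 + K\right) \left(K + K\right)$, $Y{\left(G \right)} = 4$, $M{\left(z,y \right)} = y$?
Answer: $\frac{10011}{2} \approx 5005.5$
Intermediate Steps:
$X = \frac{1}{10} \approx 0.1$
$m{\left(K \right)} = 2 K \left(1 + K\right)$ ($m{\left(K \right)} = \left(1 + K\right) 2 K = 2 K \left(1 + K\right)$)
$F{\left(S \right)} = \frac{71}{8}$ ($F{\left(S \right)} = 9 - \frac{1}{4 + 4} = 9 - \frac{1}{8} = \frac{71}{8}$)
$F{\left(X \right)} 47 m{\left(2 \right)} = \frac{71}{8} \cdot 47 \cdot 2 \cdot 2 \left(1 + 2\right) = \frac{3337 \cdot 2 \cdot 2 \cdot 3}{8} = \frac{3337}{8} \cdot 12 = \frac{10011}{2}$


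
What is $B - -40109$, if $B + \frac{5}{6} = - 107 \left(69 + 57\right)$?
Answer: $\frac{159757}{6} \approx 26626.0$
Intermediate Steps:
$B = - \frac{80897}{6}$ ($B = - \frac{5}{6} - 107 \left(69 + 57\right) = - \frac{5}{6} - 13482 = - \frac{80897}{6} \approx -13483.0$)
$B - -40109 = - \frac{80897}{6} - -40109 = - \frac{80897}{6} + 40109 = \frac{159757}{6}$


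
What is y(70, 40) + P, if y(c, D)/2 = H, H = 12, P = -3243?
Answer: -3219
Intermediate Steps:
y(c, D) = 24 (y(c, D) = 2*12 = 24)
y(70, 40) + P = 24 - 3243 = -3219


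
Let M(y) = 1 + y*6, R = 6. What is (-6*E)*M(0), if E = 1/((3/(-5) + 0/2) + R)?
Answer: -10/9 ≈ -1.1111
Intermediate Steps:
M(y) = 1 + 6*y
E = 5/27 (E = 1/((3/(-5) + 0/2) + 6) = 1/((3*(-1/5) + 0*(1/2)) + 6) = 1/((-3/5 + 0) + 6) = 1/(-3/5 + 6) = 1/(27/5) = 5/27 ≈ 0.18519)
(-6*E)*M(0) = (-6*5/27)*(1 + 6*0) = -10*(1 + 0)/9 = -10/9*1 = -10/9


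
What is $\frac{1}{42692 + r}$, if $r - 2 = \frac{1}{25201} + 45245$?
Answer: $\frac{25201}{2216150740} \approx 1.1372 \cdot 10^{-5}$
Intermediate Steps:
$r = \frac{1140269648}{25201}$ ($r = 2 + \left(\frac{1}{25201} + 45245\right) = 2 + \frac{1140219246}{25201} = \frac{1140269648}{25201} \approx 45247.0$)
$\frac{1}{42692 + r} = \frac{1}{42692 + \frac{1140269648}{25201}} = \frac{1}{\frac{2216150740}{25201}} = \frac{25201}{2216150740}$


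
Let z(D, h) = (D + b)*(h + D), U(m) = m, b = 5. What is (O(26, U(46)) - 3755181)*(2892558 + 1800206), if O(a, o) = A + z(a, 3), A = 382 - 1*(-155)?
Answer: -17615439401180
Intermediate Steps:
z(D, h) = (5 + D)*(D + h) (z(D, h) = (D + 5)*(h + D) = (5 + D)*(D + h))
A = 537 (A = 382 + 155 = 537)
O(a, o) = 552 + a² + 8*a (O(a, o) = 537 + (a² + 5*a + 5*3 + a*3) = 537 + (a² + 5*a + 15 + 3*a) = 537 + (15 + a² + 8*a) = 552 + a² + 8*a)
(O(26, U(46)) - 3755181)*(2892558 + 1800206) = ((552 + 26² + 8*26) - 3755181)*(2892558 + 1800206) = ((552 + 676 + 208) - 3755181)*4692764 = (1436 - 3755181)*4692764 = -3753745*4692764 = -17615439401180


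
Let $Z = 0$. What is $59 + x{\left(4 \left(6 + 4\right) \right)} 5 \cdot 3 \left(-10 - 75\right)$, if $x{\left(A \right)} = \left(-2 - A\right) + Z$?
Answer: $53609$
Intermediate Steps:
$x{\left(A \right)} = -2 - A$ ($x{\left(A \right)} = \left(-2 - A\right) + 0 = -2 - A$)
$59 + x{\left(4 \left(6 + 4\right) \right)} 5 \cdot 3 \left(-10 - 75\right) = 59 + \left(-2 - 4 \left(6 + 4\right)\right) 5 \cdot 3 \left(-10 - 75\right) = 59 + \left(-2 - 4 \cdot 10\right) 5 \cdot 3 \left(-10 - 75\right) = 59 + \left(-2 - 40\right) 5 \cdot 3 \left(-85\right) = 59 + \left(-42\right) 5 \cdot 3 \left(-85\right) = 59 + \left(-210\right) 3 \left(-85\right) = 59 - -53550 = 59 + 53550 = 53609$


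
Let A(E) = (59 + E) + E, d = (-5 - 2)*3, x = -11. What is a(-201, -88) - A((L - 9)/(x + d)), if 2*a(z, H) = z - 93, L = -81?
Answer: -1693/8 ≈ -211.63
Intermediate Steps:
d = -21 (d = -7*3 = -21)
a(z, H) = -93/2 + z/2 (a(z, H) = (z - 93)/2 = (-93 + z)/2 = -93/2 + z/2)
A(E) = 59 + 2*E
a(-201, -88) - A((L - 9)/(x + d)) = (-93/2 + (1/2)*(-201)) - (59 + 2*((-81 - 9)/(-11 - 21))) = (-93/2 - 201/2) - (59 + 2*(-90/(-32))) = -147 - (59 + 2*(-90*(-1/32))) = -147 - (59 + 2*(45/16)) = -147 - (59 + 45/8) = -147 - 1*517/8 = -147 - 517/8 = -1693/8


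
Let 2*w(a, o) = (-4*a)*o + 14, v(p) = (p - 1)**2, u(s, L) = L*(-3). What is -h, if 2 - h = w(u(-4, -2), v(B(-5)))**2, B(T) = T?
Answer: 180623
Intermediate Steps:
u(s, L) = -3*L
v(p) = (-1 + p)**2
w(a, o) = 7 - 2*a*o (w(a, o) = ((-4*a)*o + 14)/2 = (-4*a*o + 14)/2 = (14 - 4*a*o)/2 = 7 - 2*a*o)
h = -180623 (h = 2 - (7 - 2*(-3*(-2))*(-1 - 5)**2)**2 = 2 - (7 - 2*6*(-6)**2)**2 = 2 - (7 - 2*6*36)**2 = 2 - (7 - 432)**2 = 2 - 1*(-425)**2 = 2 - 1*180625 = 2 - 180625 = -180623)
-h = -1*(-180623) = 180623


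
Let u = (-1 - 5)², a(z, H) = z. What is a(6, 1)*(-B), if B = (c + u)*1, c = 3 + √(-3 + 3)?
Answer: -234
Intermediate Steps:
c = 3 (c = 3 + √0 = 3 + 0 = 3)
u = 36 (u = (-6)² = 36)
B = 39 (B = (3 + 36)*1 = 39*1 = 39)
a(6, 1)*(-B) = 6*(-1*39) = 6*(-39) = -234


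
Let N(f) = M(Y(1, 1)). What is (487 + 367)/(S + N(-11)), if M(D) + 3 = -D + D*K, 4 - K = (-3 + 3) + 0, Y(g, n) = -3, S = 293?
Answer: 854/281 ≈ 3.0391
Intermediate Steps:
K = 4 (K = 4 - ((-3 + 3) + 0) = 4 - (0 + 0) = 4 - 1*0 = 4 + 0 = 4)
M(D) = -3 + 3*D (M(D) = -3 + (-D + D*4) = -3 + (-D + 4*D) = -3 + 3*D)
N(f) = -12 (N(f) = -3 + 3*(-3) = -3 - 9 = -12)
(487 + 367)/(S + N(-11)) = (487 + 367)/(293 - 12) = 854/281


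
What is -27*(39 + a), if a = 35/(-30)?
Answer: -2043/2 ≈ -1021.5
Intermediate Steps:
a = -7/6 (a = 35*(-1/30) = -7/6 ≈ -1.1667)
-27*(39 + a) = -27*(39 - 7/6) = -27*227/6 = -2043/2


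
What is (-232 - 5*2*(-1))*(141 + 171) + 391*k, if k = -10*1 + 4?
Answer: -71610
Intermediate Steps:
k = -6 (k = -10 + 4 = -6)
(-232 - 5*2*(-1))*(141 + 171) + 391*k = (-232 - 5*2*(-1))*(141 + 171) + 391*(-6) = (-232 - 10*(-1))*312 - 2346 = (-232 + 10)*312 - 2346 = -222*312 - 2346 = -69264 - 2346 = -71610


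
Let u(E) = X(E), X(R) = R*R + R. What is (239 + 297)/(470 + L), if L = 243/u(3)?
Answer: 2144/1961 ≈ 1.0933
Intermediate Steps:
X(R) = R + R² (X(R) = R² + R = R + R²)
u(E) = E*(1 + E)
L = 81/4 (L = 243/((3*(1 + 3))) = 243/((3*4)) = 243/12 = 243*(1/12) = 81/4 ≈ 20.250)
(239 + 297)/(470 + L) = (239 + 297)/(470 + 81/4) = 536/(1961/4) = 536*(4/1961) = 2144/1961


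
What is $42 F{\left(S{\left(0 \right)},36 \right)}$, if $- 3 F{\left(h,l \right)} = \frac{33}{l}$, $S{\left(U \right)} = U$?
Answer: $- \frac{77}{6} \approx -12.833$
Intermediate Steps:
$F{\left(h,l \right)} = - \frac{11}{l}$ ($F{\left(h,l \right)} = - \frac{33 \frac{1}{l}}{3} = - \frac{11}{l}$)
$42 F{\left(S{\left(0 \right)},36 \right)} = 42 \left(- \frac{11}{36}\right) = - \frac{77}{6}$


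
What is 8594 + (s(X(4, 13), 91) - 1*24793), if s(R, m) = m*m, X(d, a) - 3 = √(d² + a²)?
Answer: -7918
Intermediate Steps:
X(d, a) = 3 + √(a² + d²) (X(d, a) = 3 + √(d² + a²) = 3 + √(a² + d²))
s(R, m) = m²
8594 + (s(X(4, 13), 91) - 1*24793) = 8594 + (91² - 1*24793) = 8594 + (8281 - 24793) = 8594 - 16512 = -7918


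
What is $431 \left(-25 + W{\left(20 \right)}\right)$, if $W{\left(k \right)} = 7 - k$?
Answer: $-16378$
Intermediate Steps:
$431 \left(-25 + W{\left(20 \right)}\right) = 431 \left(-25 + \left(7 - 20\right)\right) = 431 \left(-25 - 13\right) = 431 \left(-38\right) = -16378$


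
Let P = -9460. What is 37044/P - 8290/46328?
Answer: -224324729/54782860 ≈ -4.0948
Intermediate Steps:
37044/P - 8290/46328 = 37044/(-9460) - 8290/46328 = 37044*(-1/9460) - 8290*1/46328 = -9261/2365 - 4145/23164 = -224324729/54782860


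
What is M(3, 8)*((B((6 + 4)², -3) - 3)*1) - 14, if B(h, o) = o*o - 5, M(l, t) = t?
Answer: -6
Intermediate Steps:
B(h, o) = -5 + o² (B(h, o) = o² - 5 = -5 + o²)
M(3, 8)*((B((6 + 4)², -3) - 3)*1) - 14 = 8*(((-5 + (-3)²) - 3)*1) - 14 = 8*(((-5 + 9) - 3)*1) - 14 = 8*((4 - 3)*1) - 14 = 8*(1*1) - 14 = 8*1 - 14 = 8 - 14 = -6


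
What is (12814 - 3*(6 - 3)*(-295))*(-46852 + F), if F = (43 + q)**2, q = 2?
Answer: -693428863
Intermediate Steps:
F = 2025 (F = (43 + 2)**2 = 45**2 = 2025)
(12814 - 3*(6 - 3)*(-295))*(-46852 + F) = (12814 - 3*(6 - 3)*(-295))*(-46852 + 2025) = (12814 - 3*3*(-295))*(-44827) = (12814 - 9*(-295))*(-44827) = (12814 + 2655)*(-44827) = 15469*(-44827) = -693428863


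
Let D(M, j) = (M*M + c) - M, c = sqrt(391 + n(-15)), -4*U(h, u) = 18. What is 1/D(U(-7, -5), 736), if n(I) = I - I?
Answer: 396/3545 - 16*sqrt(391)/3545 ≈ 0.022460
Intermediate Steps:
n(I) = 0
U(h, u) = -9/2 (U(h, u) = -1/4*18 = -9/2)
c = sqrt(391) (c = sqrt(391 + 0) = sqrt(391) ≈ 19.774)
D(M, j) = sqrt(391) + M**2 - M (D(M, j) = (M*M + sqrt(391)) - M = (M**2 + sqrt(391)) - M = (sqrt(391) + M**2) - M = sqrt(391) + M**2 - M)
1/D(U(-7, -5), 736) = 1/(sqrt(391) + (-9/2)**2 - 1*(-9/2)) = 1/(sqrt(391) + 81/4 + 9/2) = 1/(99/4 + sqrt(391))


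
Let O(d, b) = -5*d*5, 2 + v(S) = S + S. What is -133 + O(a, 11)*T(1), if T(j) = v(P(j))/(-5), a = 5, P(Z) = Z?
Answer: -133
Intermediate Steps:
v(S) = -2 + 2*S (v(S) = -2 + (S + S) = -2 + 2*S)
O(d, b) = -25*d
T(j) = ⅖ - 2*j/5 (T(j) = (-2 + 2*j)/(-5) = (-2 + 2*j)*(-⅕) = ⅖ - 2*j/5)
-133 + O(a, 11)*T(1) = -133 + (-25*5)*(⅖ - ⅖*1) = -133 - 125*(⅖ - ⅖) = -133 - 125*0 = -133 + 0 = -133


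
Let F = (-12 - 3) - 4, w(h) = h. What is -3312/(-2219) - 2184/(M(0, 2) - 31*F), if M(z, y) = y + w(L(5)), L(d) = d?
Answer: -718086/330631 ≈ -2.1719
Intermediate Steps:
F = -19 (F = -15 - 4 = -19)
M(z, y) = 5 + y (M(z, y) = y + 5 = 5 + y)
-3312/(-2219) - 2184/(M(0, 2) - 31*F) = -3312/(-2219) - 2184/((5 + 2) - 31*(-19)) = -3312*(-1/2219) - 2184/(7 + 589) = 3312/2219 - 2184/596 = 3312/2219 - 2184*1/596 = 3312/2219 - 546/149 = -718086/330631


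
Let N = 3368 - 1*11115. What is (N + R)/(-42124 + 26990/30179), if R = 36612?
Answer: -871116835/1271233206 ≈ -0.68525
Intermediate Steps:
N = -7747 (N = 3368 - 11115 = -7747)
(N + R)/(-42124 + 26990/30179) = (-7747 + 36612)/(-42124 + 26990/30179) = 28865/(-42124 + 26990*(1/30179)) = 28865/(-42124 + 26990/30179) = 28865/(-1271233206/30179) = 28865*(-30179/1271233206) = -871116835/1271233206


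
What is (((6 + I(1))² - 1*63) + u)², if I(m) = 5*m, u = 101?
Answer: 25281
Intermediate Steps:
(((6 + I(1))² - 1*63) + u)² = (((6 + 5*1)² - 1*63) + 101)² = (((6 + 5)² - 63) + 101)² = ((11² - 63) + 101)² = ((121 - 63) + 101)² = (58 + 101)² = 159² = 25281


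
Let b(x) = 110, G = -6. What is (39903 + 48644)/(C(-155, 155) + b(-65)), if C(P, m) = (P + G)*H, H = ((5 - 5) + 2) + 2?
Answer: -88547/534 ≈ -165.82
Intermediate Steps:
H = 4 (H = (0 + 2) + 2 = 2 + 2 = 4)
C(P, m) = -24 + 4*P (C(P, m) = (P - 6)*4 = (-6 + P)*4 = -24 + 4*P)
(39903 + 48644)/(C(-155, 155) + b(-65)) = (39903 + 48644)/((-24 + 4*(-155)) + 110) = 88547/((-24 - 620) + 110) = 88547/(-644 + 110) = 88547/(-534) = 88547*(-1/534) = -88547/534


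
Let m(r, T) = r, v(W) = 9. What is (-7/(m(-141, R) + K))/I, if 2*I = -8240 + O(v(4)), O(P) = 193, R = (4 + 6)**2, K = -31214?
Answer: -14/252313685 ≈ -5.5487e-8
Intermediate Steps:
R = 100 (R = 10**2 = 100)
I = -8047/2 (I = (-8240 + 193)/2 = (1/2)*(-8047) = -8047/2 ≈ -4023.5)
(-7/(m(-141, R) + K))/I = (-7/(-141 - 31214))/(-8047/2) = -7/(-31355)*(-2/8047) = -7*(-1/31355)*(-2/8047) = (7/31355)*(-2/8047) = -14/252313685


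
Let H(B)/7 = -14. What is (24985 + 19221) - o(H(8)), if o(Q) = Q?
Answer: 44304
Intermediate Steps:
H(B) = -98 (H(B) = 7*(-14) = -98)
(24985 + 19221) - o(H(8)) = (24985 + 19221) - 1*(-98) = 44206 + 98 = 44304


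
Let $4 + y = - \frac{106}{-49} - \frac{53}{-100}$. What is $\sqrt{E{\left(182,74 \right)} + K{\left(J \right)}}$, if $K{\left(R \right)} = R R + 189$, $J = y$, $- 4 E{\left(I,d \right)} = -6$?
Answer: $\frac{\sqrt{4614903409}}{4900} \approx 13.864$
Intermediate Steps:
$y = - \frac{6403}{4900}$ ($y = -4 - \left(- \frac{106}{49} - \frac{53}{100}\right) = -4 - - \frac{13197}{4900} = -4 + \left(\frac{106}{49} + \frac{53}{100}\right) = -4 + \frac{13197}{4900} = - \frac{6403}{4900} \approx -1.3067$)
$E{\left(I,d \right)} = \frac{3}{2}$ ($E{\left(I,d \right)} = \left(- \frac{1}{4}\right) \left(-6\right) = \frac{3}{2}$)
$J = - \frac{6403}{4900} \approx -1.3067$
$K{\left(R \right)} = 189 + R^{2}$ ($K{\left(R \right)} = R^{2} + 189 = 189 + R^{2}$)
$\sqrt{E{\left(182,74 \right)} + K{\left(J \right)}} = \sqrt{\frac{3}{2} + \left(189 + \left(- \frac{6403}{4900}\right)^{2}\right)} = \sqrt{\frac{3}{2} + \left(189 + \frac{40998409}{24010000}\right)} = \sqrt{\frac{3}{2} + \frac{4578888409}{24010000}} = \sqrt{\frac{4614903409}{24010000}} = \frac{\sqrt{4614903409}}{4900}$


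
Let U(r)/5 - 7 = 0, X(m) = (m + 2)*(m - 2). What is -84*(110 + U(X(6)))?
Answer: -12180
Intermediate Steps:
X(m) = (-2 + m)*(2 + m) (X(m) = (2 + m)*(-2 + m) = (-2 + m)*(2 + m))
U(r) = 35 (U(r) = 35 + 5*0 = 35 + 0 = 35)
-84*(110 + U(X(6))) = -84*(110 + 35) = -84*145 = -12180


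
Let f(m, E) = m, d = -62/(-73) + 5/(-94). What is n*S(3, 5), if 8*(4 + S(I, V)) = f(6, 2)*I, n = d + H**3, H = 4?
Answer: -3112417/27448 ≈ -113.39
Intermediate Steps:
d = 5463/6862 (d = -62*(-1/73) + 5*(-1/94) = 62/73 - 5/94 = 5463/6862 ≈ 0.79612)
n = 444631/6862 (n = 5463/6862 + 4**3 = 5463/6862 + 64 = 444631/6862 ≈ 64.796)
S(I, V) = -4 + 3*I/4 (S(I, V) = -4 + (6*I)/8 = -4 + 3*I/4)
n*S(3, 5) = 444631*(-4 + (3/4)*3)/6862 = 444631*(-4 + 9/4)/6862 = (444631/6862)*(-7/4) = -3112417/27448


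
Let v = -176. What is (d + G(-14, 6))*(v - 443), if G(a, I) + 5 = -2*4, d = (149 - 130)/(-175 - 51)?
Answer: 1830383/226 ≈ 8099.0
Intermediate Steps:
d = -19/226 (d = 19/(-226) = 19*(-1/226) = -19/226 ≈ -0.084071)
G(a, I) = -13 (G(a, I) = -5 - 2*4 = -5 - 8 = -13)
(d + G(-14, 6))*(v - 443) = (-19/226 - 13)*(-176 - 443) = -2957/226*(-619) = 1830383/226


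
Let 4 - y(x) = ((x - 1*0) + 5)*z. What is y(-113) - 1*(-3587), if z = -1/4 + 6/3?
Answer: 3780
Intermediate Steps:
z = 7/4 (z = -1*1/4 + 6*(1/3) = -1/4 + 2 = 7/4 ≈ 1.7500)
y(x) = -19/4 - 7*x/4 (y(x) = 4 - ((x - 1*0) + 5)*7/4 = 4 - ((x + 0) + 5)*7/4 = 4 - (x + 5)*7/4 = 4 - (5 + x)*7/4 = 4 - (35/4 + 7*x/4) = 4 + (-35/4 - 7*x/4) = -19/4 - 7*x/4)
y(-113) - 1*(-3587) = (-19/4 - 7/4*(-113)) - 1*(-3587) = (-19/4 + 791/4) + 3587 = 193 + 3587 = 3780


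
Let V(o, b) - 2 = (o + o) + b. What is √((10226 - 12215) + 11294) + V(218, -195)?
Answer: 243 + √9305 ≈ 339.46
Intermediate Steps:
V(o, b) = 2 + b + 2*o (V(o, b) = 2 + ((o + o) + b) = 2 + (2*o + b) = 2 + (b + 2*o) = 2 + b + 2*o)
√((10226 - 12215) + 11294) + V(218, -195) = √((10226 - 12215) + 11294) + (2 - 195 + 2*218) = √(-1989 + 11294) + (2 - 195 + 436) = √9305 + 243 = 243 + √9305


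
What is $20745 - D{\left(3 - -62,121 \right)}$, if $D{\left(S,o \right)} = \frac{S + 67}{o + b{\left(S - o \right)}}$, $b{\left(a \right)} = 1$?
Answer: $\frac{1265379}{61} \approx 20744.0$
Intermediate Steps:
$D{\left(S,o \right)} = \frac{67 + S}{1 + o}$ ($D{\left(S,o \right)} = \frac{S + 67}{o + 1} = \frac{67 + S}{1 + o}$)
$20745 - D{\left(3 - -62,121 \right)} = 20745 - \frac{67 + \left(3 - -62\right)}{1 + 121} = 20745 - \frac{67 + \left(3 + 62\right)}{122} = 20745 - \frac{67 + 65}{122} = 20745 - \frac{1}{122} \cdot 132 = 20745 - \frac{66}{61} = \frac{1265379}{61}$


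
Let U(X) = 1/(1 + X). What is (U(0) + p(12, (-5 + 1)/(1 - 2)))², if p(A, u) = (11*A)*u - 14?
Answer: 265225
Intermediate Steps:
p(A, u) = -14 + 11*A*u (p(A, u) = 11*A*u - 14 = -14 + 11*A*u)
(U(0) + p(12, (-5 + 1)/(1 - 2)))² = (1/(1 + 0) + (-14 + 11*12*((-5 + 1)/(1 - 2))))² = (1/1 + (-14 + 11*12*(-4/(-1))))² = (1 + (-14 + 11*12*(-4*(-1))))² = (1 + (-14 + 11*12*4))² = (1 + (-14 + 528))² = (1 + 514)² = 515² = 265225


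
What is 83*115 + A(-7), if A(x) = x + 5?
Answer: 9543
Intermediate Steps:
A(x) = 5 + x
83*115 + A(-7) = 83*115 + (5 - 7) = 9545 - 2 = 9543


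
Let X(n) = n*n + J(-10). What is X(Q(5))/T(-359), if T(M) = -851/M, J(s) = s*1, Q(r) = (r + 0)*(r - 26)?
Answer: 3954385/851 ≈ 4646.8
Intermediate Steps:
Q(r) = r*(-26 + r)
J(s) = s
X(n) = -10 + n**2 (X(n) = n*n - 10 = n**2 - 10 = -10 + n**2)
X(Q(5))/T(-359) = (-10 + (5*(-26 + 5))**2)/((-851/(-359))) = (-10 + (5*(-21))**2)/((-851*(-1/359))) = (-10 + (-105)**2)/(851/359) = (-10 + 11025)*(359/851) = 11015*(359/851) = 3954385/851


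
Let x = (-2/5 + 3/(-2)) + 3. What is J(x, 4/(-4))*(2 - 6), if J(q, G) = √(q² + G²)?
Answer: -2*√221/5 ≈ -5.9464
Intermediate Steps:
x = 11/10 (x = (-2*⅕ + 3*(-½)) + 3 = (-⅖ - 3/2) + 3 = -19/10 + 3 = 11/10 ≈ 1.1000)
J(q, G) = √(G² + q²)
J(x, 4/(-4))*(2 - 6) = √((4/(-4))² + (11/10)²)*(2 - 6) = √((4*(-¼))² + 121/100)*(-4) = √((-1)² + 121/100)*(-4) = √(1 + 121/100)*(-4) = √(221/100)*(-4) = (√221/10)*(-4) = -2*√221/5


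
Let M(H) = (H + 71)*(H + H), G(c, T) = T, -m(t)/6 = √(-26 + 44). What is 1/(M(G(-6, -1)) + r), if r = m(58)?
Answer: -35/4738 + 9*√2/9476 ≈ -0.0060439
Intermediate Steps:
m(t) = -18*√2 (m(t) = -6*√(-26 + 44) = -18*√2)
M(H) = 2*H*(71 + H) (M(H) = (71 + H)*(2*H) = 2*H*(71 + H))
r = -18*√2 ≈ -25.456
1/(M(G(-6, -1)) + r) = 1/(2*(-1)*(71 - 1) - 18*√2) = 1/(2*(-1)*70 - 18*√2) = 1/(-140 - 18*√2)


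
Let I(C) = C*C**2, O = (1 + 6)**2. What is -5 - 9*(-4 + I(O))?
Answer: -1058810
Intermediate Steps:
O = 49 (O = 7**2 = 49)
I(C) = C**3
-5 - 9*(-4 + I(O)) = -5 - 9*(-4 + 49**3) = -5 - 9*(-4 + 117649) = -5 - 9*117645 = -5 - 1058805 = -1058810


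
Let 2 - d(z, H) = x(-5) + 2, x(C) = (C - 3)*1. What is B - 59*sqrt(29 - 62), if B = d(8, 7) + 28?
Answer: 36 - 59*I*sqrt(33) ≈ 36.0 - 338.93*I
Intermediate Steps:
x(C) = -3 + C (x(C) = (-3 + C)*1 = -3 + C)
d(z, H) = 8 (d(z, H) = 2 - ((-3 - 5) + 2) = 2 - (-8 + 2) = 2 - 1*(-6) = 2 + 6 = 8)
B = 36 (B = 8 + 28 = 36)
B - 59*sqrt(29 - 62) = 36 - 59*sqrt(29 - 62) = 36 - 59*I*sqrt(33)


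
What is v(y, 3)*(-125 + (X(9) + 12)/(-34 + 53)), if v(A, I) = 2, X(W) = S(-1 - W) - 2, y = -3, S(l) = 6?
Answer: -4718/19 ≈ -248.32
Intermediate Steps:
X(W) = 4 (X(W) = 6 - 2 = 4)
v(y, 3)*(-125 + (X(9) + 12)/(-34 + 53)) = 2*(-125 + (4 + 12)/(-34 + 53)) = 2*(-125 + 16/19) = 2*(-2359/19) = -4718/19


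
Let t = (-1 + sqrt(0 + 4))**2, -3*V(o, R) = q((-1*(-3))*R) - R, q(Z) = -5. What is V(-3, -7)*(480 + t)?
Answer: -962/3 ≈ -320.67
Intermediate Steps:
V(o, R) = 5/3 + R/3 (V(o, R) = -(-5 - R)/3 = 5/3 + R/3)
t = 1 (t = (-1 + sqrt(4))**2 = (-1 + 2)**2 = 1**2 = 1)
V(-3, -7)*(480 + t) = (5/3 + (1/3)*(-7))*(480 + 1) = (5/3 - 7/3)*481 = -2/3*481 = -962/3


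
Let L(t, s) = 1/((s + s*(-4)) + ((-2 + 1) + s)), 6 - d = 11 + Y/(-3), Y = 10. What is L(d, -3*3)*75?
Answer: 75/17 ≈ 4.4118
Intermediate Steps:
d = -5/3 (d = 6 - (11 + 10/(-3)) = 6 - (11 + 10*(-⅓)) = 6 - (11 - 10/3) = 6 - 1*23/3 = 6 - 23/3 = -5/3 ≈ -1.6667)
L(t, s) = 1/(-1 - 2*s) (L(t, s) = 1/((s - 4*s) + (-1 + s)) = 1/(-3*s + (-1 + s)) = 1/(-1 - 2*s))
L(d, -3*3)*75 = -1/(1 + 2*(-3*3))*75 = -1/(1 + 2*(-9))*75 = -1/(1 - 18)*75 = -1/(-17)*75 = -1*(-1/17)*75 = (1/17)*75 = 75/17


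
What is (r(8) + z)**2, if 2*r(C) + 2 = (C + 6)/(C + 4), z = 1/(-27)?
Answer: 2401/11664 ≈ 0.20585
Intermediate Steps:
z = -1/27 ≈ -0.037037
r(C) = -1 + (6 + C)/(2*(4 + C)) (r(C) = -1 + ((C + 6)/(C + 4))/2 = -1 + ((6 + C)/(4 + C))/2 = -1 + (6 + C)/(2*(4 + C)))
(r(8) + z)**2 = ((-2 - 1*8)/(2*(4 + 8)) - 1/27)**2 = ((1/2)*(-2 - 8)/12 - 1/27)**2 = ((1/2)*(1/12)*(-10) - 1/27)**2 = (-5/12 - 1/27)**2 = (-49/108)**2 = 2401/11664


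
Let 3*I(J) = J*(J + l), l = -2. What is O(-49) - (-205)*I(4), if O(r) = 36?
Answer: 1748/3 ≈ 582.67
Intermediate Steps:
I(J) = J*(-2 + J)/3 (I(J) = (J*(J - 2))/3 = (J*(-2 + J))/3 = J*(-2 + J)/3)
O(-49) - (-205)*I(4) = 36 - (-205)*(⅓)*4*(-2 + 4) = 36 - (-205)*(⅓)*4*2 = 36 - (-205)*8/3 = 36 - 1*(-1640/3) = 36 + 1640/3 = 1748/3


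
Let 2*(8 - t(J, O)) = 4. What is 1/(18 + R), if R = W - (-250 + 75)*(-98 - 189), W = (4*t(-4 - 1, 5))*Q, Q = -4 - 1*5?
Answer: -1/50423 ≈ -1.9832e-5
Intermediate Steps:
t(J, O) = 6 (t(J, O) = 8 - 1/2*4 = 8 - 2 = 6)
Q = -9 (Q = -4 - 5 = -9)
W = -216 (W = (4*6)*(-9) = 24*(-9) = -216)
R = -50441 (R = -216 - (-250 + 75)*(-98 - 189) = -216 - (-175)*(-287) = -216 - 1*50225 = -216 - 50225 = -50441)
1/(18 + R) = 1/(18 - 50441) = 1/(-50423) = -1/50423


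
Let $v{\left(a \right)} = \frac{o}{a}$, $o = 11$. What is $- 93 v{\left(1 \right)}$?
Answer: $-1023$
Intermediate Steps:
$v{\left(a \right)} = \frac{11}{a}$
$- 93 v{\left(1 \right)} = - 93 \cdot \frac{11}{1} = - 93 \cdot 11 \cdot 1 = \left(-93\right) 11 = -1023$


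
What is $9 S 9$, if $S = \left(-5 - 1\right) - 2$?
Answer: $-648$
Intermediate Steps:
$S = -8$ ($S = -6 - 2 = -8$)
$9 S 9 = 9 \left(-8\right) 9 = \left(-72\right) 9 = -648$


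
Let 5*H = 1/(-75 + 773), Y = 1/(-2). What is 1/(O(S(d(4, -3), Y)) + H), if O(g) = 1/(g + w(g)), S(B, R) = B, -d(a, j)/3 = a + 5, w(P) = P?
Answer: -47115/859 ≈ -54.849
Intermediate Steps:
d(a, j) = -15 - 3*a (d(a, j) = -3*(a + 5) = -3*(5 + a) = -15 - 3*a)
Y = -1/2 ≈ -0.50000
O(g) = 1/(2*g) (O(g) = 1/(g + g) = 1/(2*g))
H = 1/3490 (H = 1/(5*(-75 + 773)) = (1/5)/698 = (1/5)*(1/698) = 1/3490 ≈ 0.00028653)
1/(O(S(d(4, -3), Y)) + H) = 1/(1/(2*(-15 - 3*4)) + 1/3490) = 1/(1/(2*(-15 - 12)) + 1/3490) = 1/((1/2)/(-27) + 1/3490) = 1/((1/2)*(-1/27) + 1/3490) = 1/(-1/54 + 1/3490) = 1/(-859/47115) = -47115/859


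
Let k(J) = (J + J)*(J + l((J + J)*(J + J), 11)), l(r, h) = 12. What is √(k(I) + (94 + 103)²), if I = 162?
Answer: √95185 ≈ 308.52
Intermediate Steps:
k(J) = 2*J*(12 + J) (k(J) = (J + J)*(J + 12) = (2*J)*(12 + J) = 2*J*(12 + J))
√(k(I) + (94 + 103)²) = √(2*162*(12 + 162) + (94 + 103)²) = √(2*162*174 + 197²) = √(56376 + 38809) = √95185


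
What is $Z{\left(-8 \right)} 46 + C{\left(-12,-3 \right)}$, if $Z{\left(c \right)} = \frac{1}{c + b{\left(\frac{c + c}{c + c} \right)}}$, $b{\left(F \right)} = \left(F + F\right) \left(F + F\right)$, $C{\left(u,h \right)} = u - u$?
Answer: $- \frac{23}{2} \approx -11.5$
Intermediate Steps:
$C{\left(u,h \right)} = 0$
$b{\left(F \right)} = 4 F^{2}$ ($b{\left(F \right)} = 2 F 2 F = 4 F^{2}$)
$Z{\left(c \right)} = \frac{1}{4 + c}$ ($Z{\left(c \right)} = \frac{1}{c + 4 \left(\frac{c + c}{c + c}\right)^{2}} = \frac{1}{c + 4 \left(\frac{2 c}{2 c}\right)^{2}} = \frac{1}{c + 4 \left(2 c \frac{1}{2 c}\right)^{2}} = \frac{1}{c + 4 \cdot 1^{2}} = \frac{1}{c + 4 \cdot 1} = \frac{1}{c + 4} = \frac{1}{4 + c}$)
$Z{\left(-8 \right)} 46 + C{\left(-12,-3 \right)} = \frac{1}{4 - 8} \cdot 46 + 0 = \frac{1}{-4} \cdot 46 + 0 = \left(- \frac{1}{4}\right) 46 + 0 = - \frac{23}{2} + 0 = - \frac{23}{2}$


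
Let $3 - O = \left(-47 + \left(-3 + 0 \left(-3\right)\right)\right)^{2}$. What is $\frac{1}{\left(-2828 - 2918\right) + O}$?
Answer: $- \frac{1}{8243} \approx -0.00012132$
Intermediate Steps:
$O = -2497$ ($O = 3 - \left(-47 + \left(-3 + 0 \left(-3\right)\right)\right)^{2} = 3 - \left(-47 + \left(-3 + 0\right)\right)^{2} = 3 - \left(-47 - 3\right)^{2} = 3 - \left(-50\right)^{2} = 3 - 2500 = -2497$)
$\frac{1}{\left(-2828 - 2918\right) + O} = \frac{1}{\left(-2828 - 2918\right) - 2497} = \frac{1}{-5746 - 2497} = \frac{1}{-8243} = - \frac{1}{8243}$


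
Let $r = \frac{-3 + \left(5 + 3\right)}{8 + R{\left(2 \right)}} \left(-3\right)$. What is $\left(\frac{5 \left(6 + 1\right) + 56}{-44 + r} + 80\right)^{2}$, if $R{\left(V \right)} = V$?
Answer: $6084$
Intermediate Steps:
$r = - \frac{3}{2}$ ($r = \frac{-3 + \left(5 + 3\right)}{8 + 2} \left(-3\right) = \frac{-3 + 8}{10} \left(-3\right) = 5 \cdot \frac{1}{10} \left(-3\right) = \frac{1}{2} \left(-3\right) = - \frac{3}{2} \approx -1.5$)
$\left(\frac{5 \left(6 + 1\right) + 56}{-44 + r} + 80\right)^{2} = \left(\frac{5 \left(6 + 1\right) + 56}{-44 - \frac{3}{2}} + 80\right)^{2} = \left(\frac{5 \cdot 7 + 56}{- \frac{91}{2}} + 80\right)^{2} = \left(\left(35 + 56\right) \left(- \frac{2}{91}\right) + 80\right)^{2} = \left(91 \left(- \frac{2}{91}\right) + 80\right)^{2} = \left(-2 + 80\right)^{2} = 78^{2} = 6084$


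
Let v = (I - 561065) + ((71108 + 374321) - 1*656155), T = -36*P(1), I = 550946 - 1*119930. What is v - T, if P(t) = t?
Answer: -340739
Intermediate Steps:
I = 431016 (I = 550946 - 119930 = 431016)
T = -36 (T = -36*1 = -36)
v = -340775 (v = (431016 - 561065) + ((71108 + 374321) - 1*656155) = -130049 + (445429 - 656155) = -130049 - 210726 = -340775)
v - T = -340775 - 1*(-36) = -340775 + 36 = -340739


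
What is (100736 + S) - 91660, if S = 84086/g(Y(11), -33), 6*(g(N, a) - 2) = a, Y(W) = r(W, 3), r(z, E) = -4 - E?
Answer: -104640/7 ≈ -14949.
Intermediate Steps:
Y(W) = -7 (Y(W) = -4 - 1*3 = -4 - 3 = -7)
g(N, a) = 2 + a/6
S = -168172/7 (S = 84086/(2 + (1/6)*(-33)) = 84086/(2 - 11/2) = 84086/(-7/2) = 84086*(-2/7) = -168172/7 ≈ -24025.)
(100736 + S) - 91660 = (100736 - 168172/7) - 91660 = 536980/7 - 91660 = -104640/7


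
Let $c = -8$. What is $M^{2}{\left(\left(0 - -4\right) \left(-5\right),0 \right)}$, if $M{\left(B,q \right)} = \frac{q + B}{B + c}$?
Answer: $\frac{25}{49} \approx 0.5102$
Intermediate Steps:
$M{\left(B,q \right)} = \frac{B + q}{-8 + B}$ ($M{\left(B,q \right)} = \frac{q + B}{B - 8} = \frac{B + q}{-8 + B}$)
$M^{2}{\left(\left(0 - -4\right) \left(-5\right),0 \right)} = \left(\frac{\left(0 - -4\right) \left(-5\right) + 0}{-8 + \left(0 - -4\right) \left(-5\right)}\right)^{2} = \left(\frac{\left(0 + 4\right) \left(-5\right) + 0}{-8 + \left(0 + 4\right) \left(-5\right)}\right)^{2} = \left(\frac{4 \left(-5\right) + 0}{-8 + 4 \left(-5\right)}\right)^{2} = \left(\frac{-20 + 0}{-8 - 20}\right)^{2} = \left(\frac{1}{-28} \left(-20\right)\right)^{2} = \left(\left(- \frac{1}{28}\right) \left(-20\right)\right)^{2} = \left(\frac{5}{7}\right)^{2} = \frac{25}{49}$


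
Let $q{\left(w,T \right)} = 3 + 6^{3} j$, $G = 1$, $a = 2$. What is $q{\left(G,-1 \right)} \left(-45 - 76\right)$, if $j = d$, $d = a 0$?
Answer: $-363$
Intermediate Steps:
$d = 0$ ($d = 2 \cdot 0 = 0$)
$j = 0$
$q{\left(w,T \right)} = 3$ ($q{\left(w,T \right)} = 3 + 6^{3} \cdot 0 = 3 + 216 \cdot 0 = 3 + 0 = 3$)
$q{\left(G,-1 \right)} \left(-45 - 76\right) = 3 \left(-45 - 76\right) = 3 \left(-121\right) = -363$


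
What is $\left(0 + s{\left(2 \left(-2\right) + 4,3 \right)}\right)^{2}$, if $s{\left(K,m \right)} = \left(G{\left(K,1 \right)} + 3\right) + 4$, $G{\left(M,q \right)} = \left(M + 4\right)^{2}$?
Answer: $529$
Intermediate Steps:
$G{\left(M,q \right)} = \left(4 + M\right)^{2}$
$s{\left(K,m \right)} = 7 + \left(4 + K\right)^{2}$ ($s{\left(K,m \right)} = \left(\left(4 + K\right)^{2} + 3\right) + 4 = \left(3 + \left(4 + K\right)^{2}\right) + 4 = 7 + \left(4 + K\right)^{2}$)
$\left(0 + s{\left(2 \left(-2\right) + 4,3 \right)}\right)^{2} = \left(0 + \left(7 + \left(4 + \left(2 \left(-2\right) + 4\right)\right)^{2}\right)\right)^{2} = \left(0 + \left(7 + \left(4 + \left(-4 + 4\right)\right)^{2}\right)\right)^{2} = \left(0 + \left(7 + \left(4 + 0\right)^{2}\right)\right)^{2} = \left(0 + \left(7 + 4^{2}\right)\right)^{2} = \left(0 + \left(7 + 16\right)\right)^{2} = \left(0 + 23\right)^{2} = 23^{2} = 529$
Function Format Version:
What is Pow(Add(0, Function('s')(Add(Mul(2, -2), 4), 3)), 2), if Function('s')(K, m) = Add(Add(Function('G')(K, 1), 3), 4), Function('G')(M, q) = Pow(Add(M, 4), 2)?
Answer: 529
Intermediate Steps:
Function('G')(M, q) = Pow(Add(4, M), 2)
Function('s')(K, m) = Add(7, Pow(Add(4, K), 2)) (Function('s')(K, m) = Add(Add(Pow(Add(4, K), 2), 3), 4) = Add(Add(3, Pow(Add(4, K), 2)), 4) = Add(7, Pow(Add(4, K), 2)))
Pow(Add(0, Function('s')(Add(Mul(2, -2), 4), 3)), 2) = Pow(Add(0, Add(7, Pow(Add(4, Add(Mul(2, -2), 4)), 2))), 2) = Pow(Add(0, Add(7, Pow(Add(4, Add(-4, 4)), 2))), 2) = Pow(Add(0, Add(7, Pow(Add(4, 0), 2))), 2) = Pow(Add(0, Add(7, Pow(4, 2))), 2) = Pow(Add(0, Add(7, 16)), 2) = Pow(Add(0, 23), 2) = Pow(23, 2) = 529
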